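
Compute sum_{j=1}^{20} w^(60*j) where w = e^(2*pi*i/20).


Step 1: The sum sum_{j=1}^{n} w^(k*j) equals n if n | k, else 0.
Step 2: Here n = 20, k = 60
Step 3: Does n divide k? 20 | 60 -> True
Step 4: Sum = 20

20


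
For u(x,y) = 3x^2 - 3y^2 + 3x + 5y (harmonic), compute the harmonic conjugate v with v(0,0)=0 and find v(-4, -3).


Step 1: v_x = -u_y = 6y - 5
Step 2: v_y = u_x = 6x + 3
Step 3: v = 6xy - 5x + 3y + C
Step 4: v(0,0) = 0 => C = 0
Step 5: v(-4, -3) = 83

83


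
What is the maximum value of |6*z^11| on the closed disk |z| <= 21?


Step 1: On |z| = 21, |f(z)| = 6 * |z|^11 = 6 * 21^11
Step 2: By maximum modulus principle, maximum is on boundary.
Step 3: Maximum = 6 * 350277500542221 = 2101665003253326

2101665003253326


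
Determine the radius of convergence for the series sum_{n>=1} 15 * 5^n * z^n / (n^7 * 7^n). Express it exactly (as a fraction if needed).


Step 1: General term a_n = 15 * 5^n / (n^7 * 7^n)
Step 2: By the root test, |a_n|^(1/n) = 15^(1/n) * 5 / (n^(7/n) * 7) -> 5/7 as n -> infinity (since 15^(1/n) -> 1 and n^(7/n) -> 1)
Step 3: R = 1/lim|a_n|^(1/n) = 7/5

7/5


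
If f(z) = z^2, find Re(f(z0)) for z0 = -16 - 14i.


Step 1: z0 = -16 - 14i
Step 2: z0^2 = (-16)^2 - (-14)^2 + 448i
Step 3: real part = 256 - 196 = 60

60


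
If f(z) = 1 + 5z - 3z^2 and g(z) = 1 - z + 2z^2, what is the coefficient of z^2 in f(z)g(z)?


Step 1: z^2 term in f*g comes from: (1)*(2z^2) + (5z)*(-z) + (-3z^2)*(1)
Step 2: = 2 - 5 - 3
Step 3: = -6

-6


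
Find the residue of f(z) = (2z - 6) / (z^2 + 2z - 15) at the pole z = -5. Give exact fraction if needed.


Step 1: Q(z) = z^2 + 2z - 15 = (z + 5)(z - 3)
Step 2: Q'(z) = 2z + 2
Step 3: Q'(-5) = -8, P(-5) = -16
Step 4: Res = P(-5)/Q'(-5) = -16/(-8) = 2

2


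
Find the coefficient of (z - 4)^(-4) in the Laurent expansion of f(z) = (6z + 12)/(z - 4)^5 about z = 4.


Step 1: Write the numerator in powers of (z - 4): 6z + 12 = 6(z - 4) + (6*4 + 12) = 6(z - 4) + 36
Step 2: Divide by (z - 4)^5: f(z) = 36(z - 4)^(-5) + 6(z - 4)^(-4)
Step 3: This finite sum is the Laurent series of f about z = 4.
Step 4: Coefficient of (z - 4)^(-4) = coefficient of (z - 4) in the re-centred numerator = 6

6


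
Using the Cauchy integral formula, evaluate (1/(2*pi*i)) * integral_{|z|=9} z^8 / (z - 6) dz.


Step 1: f(z) = z^8, a = 6 is inside |z| = 9
Step 2: By Cauchy integral formula: (1/(2pi*i)) * integral = f(a)
Step 3: f(6) = 6^8 = 1679616

1679616


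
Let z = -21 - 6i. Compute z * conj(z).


Step 1: conj(z) = -21 + 6i
Step 2: z * conj(z) = (-21)^2 + (-6)^2
Step 3: = 441 + 36 = 477

477


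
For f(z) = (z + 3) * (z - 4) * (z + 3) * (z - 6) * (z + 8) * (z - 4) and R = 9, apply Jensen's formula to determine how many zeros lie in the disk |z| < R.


Jensen's formula: (1/2pi)*integral log|f(Re^it)|dt = log|f(0)| + sum_{|a_k|<R} log(R/|a_k|)
Step 1: f(0) = 3 * (-4) * 3 * (-6) * 8 * (-4) = -6912
Step 2: log|f(0)| = log|-3| + log|4| + log|-3| + log|6| + log|-8| + log|4| = 8.841
Step 3: Zeros inside |z| < 9: -3, 4, -3, 6, -8, 4
Step 4: Jensen sum = log(9/3) + log(9/4) + log(9/3) + log(9/6) + log(9/8) + log(9/4) = 4.3423
Step 5: n(R) = number of terms in the Jensen sum = count of zeros inside |z| < 9 = 6

6


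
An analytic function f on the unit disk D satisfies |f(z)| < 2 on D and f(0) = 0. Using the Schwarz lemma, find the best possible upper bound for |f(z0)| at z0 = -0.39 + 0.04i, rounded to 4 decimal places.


Step 1: g = f/2 maps D -> D with g(0) = 0, so by the Schwarz lemma |g(z)| <= |z|, i.e. |f(z)| <= 2|z|; this is sharp (f(z) = 2z).
Step 2: |z0|^2 = (-0.39)^2 + 0.04^2 = 0.1537
Step 3: |z0| = sqrt(0.1537) = 0.392046
Step 4: Best bound = 2 * |z0| = 2 * 0.392046 = 0.7841

0.7841


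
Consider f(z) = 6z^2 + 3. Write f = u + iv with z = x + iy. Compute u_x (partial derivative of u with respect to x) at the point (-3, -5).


Step 1: f(z) = 6(x+iy)^2 + 3
Step 2: u = 6(x^2 - y^2) + 3
Step 3: u_x = 12x + 0
Step 4: At (-3, -5): u_x = -36 + 0 = -36

-36


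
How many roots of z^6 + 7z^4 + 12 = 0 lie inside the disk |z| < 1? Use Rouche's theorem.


Step 1: On |z| = 1 the three terms have sizes |z^6| = 1^6 = 1, |7z^4| = 7*1^4 = 7, |12| = 12
Step 2: The dominant term is g(z) = 12; let h(z) = z^6 + 7z^4 so f = g + h
Step 3: On |z| = 1: |g| = 12 and |h| <= 1 + 7 = 8
Step 4: Since 12 > 8, |h| < |g| on |z| = 1, so by Rouche f has the same number of zeros as g inside |z| < 1
Step 5: g(z) = 12 is a nonzero constant with no zeros inside |z| < 1. Answer = 0

0


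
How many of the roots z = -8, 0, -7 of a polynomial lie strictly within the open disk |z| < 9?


Step 1: Check each root:
  z = -8: |-8| = 8 < 9
  z = 0: |0| = 0 < 9
  z = -7: |-7| = 7 < 9
Step 2: Count = 3

3


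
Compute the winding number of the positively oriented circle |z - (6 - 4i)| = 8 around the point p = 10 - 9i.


Step 1: Center c = (6, -4), radius = 8
Step 2: |p - c|^2 = 4^2 + (-5)^2 = 41
Step 3: r^2 = 64
Step 4: |p-c| < r so winding number = 1

1


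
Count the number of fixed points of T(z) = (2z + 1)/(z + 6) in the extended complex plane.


Step 1: Fixed points satisfy T(z) = z
Step 2: z^2 + 4z - 1 = 0
Step 3: Discriminant = 4^2 - 4*1*(-1) = 20
Step 4: Number of fixed points = 2

2


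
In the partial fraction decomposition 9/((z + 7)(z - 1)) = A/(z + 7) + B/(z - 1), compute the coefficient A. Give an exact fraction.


Step 1: Multiply both sides by (z + 7) and set z = -7
Step 2: A = 9 / (-7 - 1)
Step 3: A = 9 / (-8)
Step 4: A = -9/8

-9/8


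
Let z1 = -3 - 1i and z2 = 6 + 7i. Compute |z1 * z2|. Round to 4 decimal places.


Step 1: |z1| = sqrt((-3)^2 + (-1)^2) = sqrt(10)
Step 2: |z2| = sqrt(6^2 + 7^2) = sqrt(85)
Step 3: |z1*z2| = |z1|*|z2| = sqrt(10) * sqrt(85) = sqrt(10 * 85) = sqrt(850)
Step 4: = 29.1548

29.1548


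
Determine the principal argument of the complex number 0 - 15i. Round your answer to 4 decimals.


Step 1: z = 0 - 15i
Step 2: arg(z) = atan2(-15, 0)
Step 3: arg(z) = -1.5708

-1.5708


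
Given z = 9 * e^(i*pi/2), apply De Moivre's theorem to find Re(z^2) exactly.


Step 1: By De Moivre's theorem, z^2 = 9^2 * e^(i*2*pi/2) = 81 * (cos(pi) + i*sin(pi))
Step 2: |z|^2 = 9^2 = 81
Step 3: The angle pi already lies in [0, 2*pi)
Step 4: cos(pi) = -1
Step 5: Re(z^2) = 81 * (-1) = -81

-81


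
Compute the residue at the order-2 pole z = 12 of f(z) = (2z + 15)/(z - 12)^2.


Step 1: Pole of order 2 at z = 12
Step 2: Res = lim d/dz [(z - 12)^2 * f(z)] as z -> 12
Step 3: (z - 12)^2 * f(z) = 2z + 15
Step 4: d/dz[2z + 15] = 2

2


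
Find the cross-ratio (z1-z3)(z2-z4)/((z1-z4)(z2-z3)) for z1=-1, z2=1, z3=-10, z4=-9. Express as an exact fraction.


Step 1: (z1-z3)(z2-z4) = 9 * 10 = 90
Step 2: (z1-z4)(z2-z3) = 8 * 11 = 88
Step 3: Cross-ratio = 90/88 = 45/44

45/44


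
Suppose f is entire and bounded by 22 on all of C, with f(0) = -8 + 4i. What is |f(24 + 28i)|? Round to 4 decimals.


Step 1: By Liouville's theorem, a bounded entire function is constant.
Step 2: f(z) = f(0) = -8 + 4i for all z.
Step 3: |f(w)| = |-8 + 4i| = sqrt(64 + 16)
Step 4: = 8.9443

8.9443


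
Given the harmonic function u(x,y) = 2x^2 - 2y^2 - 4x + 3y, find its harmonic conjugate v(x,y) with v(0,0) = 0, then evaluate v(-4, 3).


Step 1: v_x = -u_y = 4y - 3
Step 2: v_y = u_x = 4x - 4
Step 3: v = 4xy - 3x - 4y + C
Step 4: v(0,0) = 0 => C = 0
Step 5: v(-4, 3) = -48

-48


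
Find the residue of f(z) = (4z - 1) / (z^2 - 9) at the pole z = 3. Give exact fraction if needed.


Step 1: Q(z) = z^2 - 9 = (z - 3)(z + 3)
Step 2: Q'(z) = 2z
Step 3: Q'(3) = 6, P(3) = 11
Step 4: Res = P(3)/Q'(3) = 11/6 = 11/6

11/6


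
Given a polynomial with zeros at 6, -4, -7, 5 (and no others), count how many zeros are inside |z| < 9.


Step 1: Check each root:
  z = 6: |6| = 6 < 9
  z = -4: |-4| = 4 < 9
  z = -7: |-7| = 7 < 9
  z = 5: |5| = 5 < 9
Step 2: Count = 4

4


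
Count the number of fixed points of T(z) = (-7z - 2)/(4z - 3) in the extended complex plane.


Step 1: Fixed points satisfy T(z) = z
Step 2: 4z^2 + 4z + 2 = 0
Step 3: Discriminant = 4^2 - 4*4*2 = -16
Step 4: Number of fixed points = 2

2


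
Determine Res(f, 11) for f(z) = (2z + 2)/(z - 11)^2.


Step 1: Pole of order 2 at z = 11
Step 2: Res = lim d/dz [(z - 11)^2 * f(z)] as z -> 11
Step 3: (z - 11)^2 * f(z) = 2z + 2
Step 4: d/dz[2z + 2] = 2

2


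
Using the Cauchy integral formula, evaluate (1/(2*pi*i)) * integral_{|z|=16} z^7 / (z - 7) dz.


Step 1: f(z) = z^7, a = 7 is inside |z| = 16
Step 2: By Cauchy integral formula: (1/(2pi*i)) * integral = f(a)
Step 3: f(7) = 7^7 = 823543

823543


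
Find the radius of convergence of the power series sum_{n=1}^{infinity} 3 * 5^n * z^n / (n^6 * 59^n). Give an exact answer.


Step 1: General term a_n = 3 * 5^n / (n^6 * 59^n)
Step 2: By the root test, |a_n|^(1/n) = 3^(1/n) * 5 / (n^(6/n) * 59) -> 5/59 as n -> infinity (since 3^(1/n) -> 1 and n^(6/n) -> 1)
Step 3: R = 1/lim|a_n|^(1/n) = 59/5

59/5


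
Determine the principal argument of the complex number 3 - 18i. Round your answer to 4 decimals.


Step 1: z = 3 - 18i
Step 2: arg(z) = atan2(-18, 3)
Step 3: arg(z) = -1.4056

-1.4056


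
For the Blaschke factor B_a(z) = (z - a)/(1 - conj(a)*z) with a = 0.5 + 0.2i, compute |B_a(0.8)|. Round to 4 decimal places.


Step 1: Numerator z0 - a = 0.8 - (0.5 + 0.2i) = 0.3 - 0.2i
Step 2: Denominator 1 - conj(a)*z0 = 1 - (0.5 - 0.2i)*0.8 = 0.6 + 0.16i
Step 3: |z0 - a|^2 = 0.3^2 + (-0.2)^2 = 0.13; |1 - conj(a)*z0|^2 = 0.6^2 + 0.16^2 = 0.3856
Step 4: |B_a(0.8)| = sqrt(0.13 / 0.3856) = sqrt(0.337137)
Step 5: = 0.5806

0.5806


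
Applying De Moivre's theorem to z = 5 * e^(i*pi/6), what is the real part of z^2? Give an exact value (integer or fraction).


Step 1: By De Moivre's theorem, z^2 = 5^2 * e^(i*2*pi/6) = 25 * (cos(pi/3) + i*sin(pi/3))
Step 2: |z|^2 = 5^2 = 25
Step 3: The angle pi/3 already lies in [0, 2*pi)
Step 4: cos(pi/3) = 1/2
Step 5: Re(z^2) = 25 * 1/2 = 25/2

25/2


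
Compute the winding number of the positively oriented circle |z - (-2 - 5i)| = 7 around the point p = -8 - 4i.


Step 1: Center c = (-2, -5), radius = 7
Step 2: |p - c|^2 = (-6)^2 + 1^2 = 37
Step 3: r^2 = 49
Step 4: |p-c| < r so winding number = 1

1


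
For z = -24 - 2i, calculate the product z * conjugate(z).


Step 1: conj(z) = -24 + 2i
Step 2: z * conj(z) = (-24)^2 + (-2)^2
Step 3: = 576 + 4 = 580

580


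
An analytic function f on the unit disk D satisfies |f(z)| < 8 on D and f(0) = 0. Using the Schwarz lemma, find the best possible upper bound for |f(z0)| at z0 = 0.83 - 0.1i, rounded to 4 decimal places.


Step 1: g = f/8 maps D -> D with g(0) = 0, so by the Schwarz lemma |g(z)| <= |z|, i.e. |f(z)| <= 8|z|; this is sharp (f(z) = 8z).
Step 2: |z0|^2 = 0.83^2 + (-0.1)^2 = 0.6989
Step 3: |z0| = sqrt(0.6989) = 0.836002
Step 4: Best bound = 8 * |z0| = 8 * 0.836002 = 6.688

6.688


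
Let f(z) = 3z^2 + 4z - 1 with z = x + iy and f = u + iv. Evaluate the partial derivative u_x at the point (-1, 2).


Step 1: f(z) = 3(x+iy)^2 + 4(x+iy) - 1
Step 2: u = 3(x^2 - y^2) + 4x - 1
Step 3: u_x = 6x + 4
Step 4: At (-1, 2): u_x = -6 + 4 = -2

-2


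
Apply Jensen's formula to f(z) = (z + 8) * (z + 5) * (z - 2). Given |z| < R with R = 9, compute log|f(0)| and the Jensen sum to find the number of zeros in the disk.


Jensen's formula: (1/2pi)*integral log|f(Re^it)|dt = log|f(0)| + sum_{|a_k|<R} log(R/|a_k|)
Step 1: f(0) = 8 * 5 * (-2) = -80
Step 2: log|f(0)| = log|-8| + log|-5| + log|2| = 4.382
Step 3: Zeros inside |z| < 9: -8, -5, 2
Step 4: Jensen sum = log(9/8) + log(9/5) + log(9/2) = 2.2096
Step 5: n(R) = number of terms in the Jensen sum = count of zeros inside |z| < 9 = 3

3


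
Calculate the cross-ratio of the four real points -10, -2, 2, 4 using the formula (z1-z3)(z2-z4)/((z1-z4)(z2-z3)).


Step 1: (z1-z3)(z2-z4) = (-12) * (-6) = 72
Step 2: (z1-z4)(z2-z3) = (-14) * (-4) = 56
Step 3: Cross-ratio = 72/56 = 9/7

9/7


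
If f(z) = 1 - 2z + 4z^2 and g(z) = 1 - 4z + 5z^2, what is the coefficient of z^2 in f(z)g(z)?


Step 1: z^2 term in f*g comes from: (1)*(5z^2) + (-2z)*(-4z) + (4z^2)*(1)
Step 2: = 5 + 8 + 4
Step 3: = 17

17


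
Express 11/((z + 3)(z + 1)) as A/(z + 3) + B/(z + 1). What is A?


Step 1: Multiply both sides by (z + 3) and set z = -3
Step 2: A = 11 / (-3 + 1)
Step 3: A = 11 / (-2)
Step 4: A = -11/2

-11/2


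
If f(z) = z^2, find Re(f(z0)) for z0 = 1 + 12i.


Step 1: z0 = 1 + 12i
Step 2: z0^2 = 1^2 - 12^2 + 24i
Step 3: real part = 1 - 144 = -143

-143


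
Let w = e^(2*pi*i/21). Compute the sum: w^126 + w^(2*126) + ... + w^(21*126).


Step 1: The sum sum_{j=1}^{n} w^(k*j) equals n if n | k, else 0.
Step 2: Here n = 21, k = 126
Step 3: Does n divide k? 21 | 126 -> True
Step 4: Sum = 21

21


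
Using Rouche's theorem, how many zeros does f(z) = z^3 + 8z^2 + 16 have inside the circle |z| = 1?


Step 1: On |z| = 1 the three terms have sizes |z^3| = 1^3 = 1, |8z^2| = 8*1^2 = 8, |16| = 16
Step 2: The dominant term is g(z) = 16; let h(z) = z^3 + 8z^2 so f = g + h
Step 3: On |z| = 1: |g| = 16 and |h| <= 1 + 8 = 9
Step 4: Since 16 > 9, |h| < |g| on |z| = 1, so by Rouche f has the same number of zeros as g inside |z| < 1
Step 5: g(z) = 16 is a nonzero constant with no zeros inside |z| < 1. Answer = 0

0


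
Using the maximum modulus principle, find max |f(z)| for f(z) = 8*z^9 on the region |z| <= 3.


Step 1: On |z| = 3, |f(z)| = 8 * |z|^9 = 8 * 3^9
Step 2: By maximum modulus principle, maximum is on boundary.
Step 3: Maximum = 8 * 19683 = 157464

157464


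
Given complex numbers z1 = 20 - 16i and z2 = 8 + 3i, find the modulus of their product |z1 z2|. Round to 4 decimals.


Step 1: |z1| = sqrt(20^2 + (-16)^2) = sqrt(656)
Step 2: |z2| = sqrt(8^2 + 3^2) = sqrt(73)
Step 3: |z1*z2| = |z1|*|z2| = sqrt(656) * sqrt(73) = sqrt(656 * 73) = sqrt(47888)
Step 4: = 218.8333

218.8333


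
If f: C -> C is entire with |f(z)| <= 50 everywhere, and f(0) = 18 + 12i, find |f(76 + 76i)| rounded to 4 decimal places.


Step 1: By Liouville's theorem, a bounded entire function is constant.
Step 2: f(z) = f(0) = 18 + 12i for all z.
Step 3: |f(w)| = |18 + 12i| = sqrt(324 + 144)
Step 4: = 21.6333

21.6333


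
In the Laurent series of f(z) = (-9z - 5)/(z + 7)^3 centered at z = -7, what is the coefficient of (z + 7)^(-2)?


Step 1: Write the numerator in powers of (z + 7): -9z - 5 = -9(z + 7) + (-9*(-7) - 5) = -9(z + 7) + 58
Step 2: Divide by (z + 7)^3: f(z) = 58(z + 7)^(-3) - 9(z + 7)^(-2)
Step 3: This finite sum is the Laurent series of f about z = -7.
Step 4: Coefficient of (z + 7)^(-2) = coefficient of (z + 7) in the re-centred numerator = -9

-9


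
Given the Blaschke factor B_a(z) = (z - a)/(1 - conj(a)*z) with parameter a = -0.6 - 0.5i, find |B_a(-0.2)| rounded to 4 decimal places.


Step 1: Numerator z0 - a = -0.2 - (-0.6 - 0.5i) = 0.4 + 0.5i
Step 2: Denominator 1 - conj(a)*z0 = 1 - (-0.6 + 0.5i)*(-0.2) = 0.88 + 0.1i
Step 3: |z0 - a|^2 = 0.4^2 + 0.5^2 = 0.41; |1 - conj(a)*z0|^2 = 0.88^2 + 0.1^2 = 0.7844
Step 4: |B_a(-0.2)| = sqrt(0.41 / 0.7844) = sqrt(0.522693)
Step 5: = 0.723

0.723


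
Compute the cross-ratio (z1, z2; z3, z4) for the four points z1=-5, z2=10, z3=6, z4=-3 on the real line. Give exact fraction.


Step 1: (z1-z3)(z2-z4) = (-11) * 13 = -143
Step 2: (z1-z4)(z2-z3) = (-2) * 4 = -8
Step 3: Cross-ratio = 143/8 = 143/8

143/8


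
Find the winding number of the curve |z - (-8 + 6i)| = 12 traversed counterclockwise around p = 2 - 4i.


Step 1: Center c = (-8, 6), radius = 12
Step 2: |p - c|^2 = 10^2 + (-10)^2 = 200
Step 3: r^2 = 144
Step 4: |p-c| > r so winding number = 0

0


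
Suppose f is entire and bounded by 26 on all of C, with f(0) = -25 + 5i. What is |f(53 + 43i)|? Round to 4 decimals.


Step 1: By Liouville's theorem, a bounded entire function is constant.
Step 2: f(z) = f(0) = -25 + 5i for all z.
Step 3: |f(w)| = |-25 + 5i| = sqrt(625 + 25)
Step 4: = 25.4951

25.4951


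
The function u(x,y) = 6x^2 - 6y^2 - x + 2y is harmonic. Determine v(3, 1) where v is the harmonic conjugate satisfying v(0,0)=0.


Step 1: v_x = -u_y = 12y - 2
Step 2: v_y = u_x = 12x - 1
Step 3: v = 12xy - 2x - y + C
Step 4: v(0,0) = 0 => C = 0
Step 5: v(3, 1) = 29

29


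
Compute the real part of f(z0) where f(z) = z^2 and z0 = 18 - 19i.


Step 1: z0 = 18 - 19i
Step 2: z0^2 = 18^2 - (-19)^2 - 684i
Step 3: real part = 324 - 361 = -37

-37


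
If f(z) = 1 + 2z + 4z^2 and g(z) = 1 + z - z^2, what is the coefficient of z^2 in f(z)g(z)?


Step 1: z^2 term in f*g comes from: (1)*(-z^2) + (2z)*(z) + (4z^2)*(1)
Step 2: = -1 + 2 + 4
Step 3: = 5

5


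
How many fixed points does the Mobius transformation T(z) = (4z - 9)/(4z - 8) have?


Step 1: Fixed points satisfy T(z) = z
Step 2: 4z^2 - 12z + 9 = 0
Step 3: Discriminant = (-12)^2 - 4*4*9 = 0
Step 4: Number of fixed points = 1

1


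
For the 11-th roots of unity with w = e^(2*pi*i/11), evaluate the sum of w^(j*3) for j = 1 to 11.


Step 1: The sum sum_{j=1}^{n} w^(k*j) equals n if n | k, else 0.
Step 2: Here n = 11, k = 3
Step 3: Does n divide k? 11 | 3 -> False
Step 4: Sum = 0

0


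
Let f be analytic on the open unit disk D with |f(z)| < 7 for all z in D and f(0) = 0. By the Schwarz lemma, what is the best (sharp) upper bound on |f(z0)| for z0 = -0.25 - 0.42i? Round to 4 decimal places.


Step 1: g = f/7 maps D -> D with g(0) = 0, so by the Schwarz lemma |g(z)| <= |z|, i.e. |f(z)| <= 7|z|; this is sharp (f(z) = 7z).
Step 2: |z0|^2 = (-0.25)^2 + (-0.42)^2 = 0.2389
Step 3: |z0| = sqrt(0.2389) = 0.488774
Step 4: Best bound = 7 * |z0| = 7 * 0.488774 = 3.4214

3.4214


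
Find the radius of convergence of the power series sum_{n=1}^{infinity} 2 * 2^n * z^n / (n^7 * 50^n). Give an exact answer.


Step 1: General term a_n = 2 * 2^n / (n^7 * 50^n)
Step 2: By the root test, |a_n|^(1/n) = 2^(1/n) * 2 / (n^(7/n) * 50) -> 2/50 as n -> infinity (since 2^(1/n) -> 1 and n^(7/n) -> 1)
Step 3: R = 1/lim|a_n|^(1/n) = 50/2 = 25

25


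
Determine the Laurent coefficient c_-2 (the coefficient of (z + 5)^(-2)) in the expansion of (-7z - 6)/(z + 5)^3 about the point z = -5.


Step 1: Write the numerator in powers of (z + 5): -7z - 6 = -7(z + 5) + (-7*(-5) - 6) = -7(z + 5) + 29
Step 2: Divide by (z + 5)^3: f(z) = 29(z + 5)^(-3) - 7(z + 5)^(-2)
Step 3: This finite sum is the Laurent series of f about z = -5.
Step 4: Coefficient of (z + 5)^(-2) = coefficient of (z + 5) in the re-centred numerator = -7

-7


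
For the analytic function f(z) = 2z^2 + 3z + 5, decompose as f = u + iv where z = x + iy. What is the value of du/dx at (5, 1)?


Step 1: f(z) = 2(x+iy)^2 + 3(x+iy) + 5
Step 2: u = 2(x^2 - y^2) + 3x + 5
Step 3: u_x = 4x + 3
Step 4: At (5, 1): u_x = 20 + 3 = 23

23


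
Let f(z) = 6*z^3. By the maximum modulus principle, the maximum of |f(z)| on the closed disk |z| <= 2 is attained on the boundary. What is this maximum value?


Step 1: On |z| = 2, |f(z)| = 6 * |z|^3 = 6 * 2^3
Step 2: By maximum modulus principle, maximum is on boundary.
Step 3: Maximum = 6 * 8 = 48

48


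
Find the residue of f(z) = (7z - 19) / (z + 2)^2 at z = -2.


Step 1: Pole of order 2 at z = -2
Step 2: Res = lim d/dz [(z + 2)^2 * f(z)] as z -> -2
Step 3: (z + 2)^2 * f(z) = 7z - 19
Step 4: d/dz[7z - 19] = 7

7


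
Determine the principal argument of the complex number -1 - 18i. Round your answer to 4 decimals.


Step 1: z = -1 - 18i
Step 2: arg(z) = atan2(-18, -1)
Step 3: arg(z) = -1.6263

-1.6263


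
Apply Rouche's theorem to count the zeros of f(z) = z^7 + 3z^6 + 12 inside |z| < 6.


Step 1: On |z| = 6 the three terms have sizes |z^7| = 6^7 = 279936, |3z^6| = 3*6^6 = 139968, |12| = 12
Step 2: The dominant term is g(z) = z^7; let h(z) = 3z^6 + 12 so f = g + h
Step 3: On |z| = 6: |g| = 279936 and |h| <= 139968 + 12 = 139980
Step 4: Since 279936 > 139980, |h| < |g| on |z| = 6, so by Rouche f has the same number of zeros as g inside |z| < 6
Step 5: g(z) = z^7 has 7 zeros (all at the origin) inside |z| < 6. Answer = 7

7


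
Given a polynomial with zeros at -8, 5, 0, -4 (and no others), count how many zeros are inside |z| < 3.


Step 1: Check each root:
  z = -8: |-8| = 8 >= 3
  z = 5: |5| = 5 >= 3
  z = 0: |0| = 0 < 3
  z = -4: |-4| = 4 >= 3
Step 2: Count = 1

1


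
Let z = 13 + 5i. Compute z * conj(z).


Step 1: conj(z) = 13 - 5i
Step 2: z * conj(z) = 13^2 + 5^2
Step 3: = 169 + 25 = 194

194


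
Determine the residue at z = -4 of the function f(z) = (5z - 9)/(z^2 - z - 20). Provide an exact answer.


Step 1: Q(z) = z^2 - z - 20 = (z + 4)(z - 5)
Step 2: Q'(z) = 2z - 1
Step 3: Q'(-4) = -9, P(-4) = -29
Step 4: Res = P(-4)/Q'(-4) = -29/(-9) = 29/9

29/9


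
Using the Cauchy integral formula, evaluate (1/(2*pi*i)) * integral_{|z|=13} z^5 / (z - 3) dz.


Step 1: f(z) = z^5, a = 3 is inside |z| = 13
Step 2: By Cauchy integral formula: (1/(2pi*i)) * integral = f(a)
Step 3: f(3) = 3^5 = 243

243


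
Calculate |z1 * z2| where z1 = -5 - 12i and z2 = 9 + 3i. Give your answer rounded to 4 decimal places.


Step 1: |z1| = sqrt((-5)^2 + (-12)^2) = sqrt(169)
Step 2: |z2| = sqrt(9^2 + 3^2) = sqrt(90)
Step 3: |z1*z2| = |z1|*|z2| = sqrt(169) * sqrt(90) = sqrt(169 * 90) = sqrt(15210)
Step 4: = 123.3288

123.3288


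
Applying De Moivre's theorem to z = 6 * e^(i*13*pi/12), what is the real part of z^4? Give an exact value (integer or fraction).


Step 1: By De Moivre's theorem, z^4 = 6^4 * e^(i*4*13*pi/12) = 1296 * (cos(13*pi/3) + i*sin(13*pi/3))
Step 2: |z|^4 = 6^4 = 1296
Step 3: Reduce the angle mod 2*pi: 13*pi/3 - 4*pi = pi/3
Step 4: cos(pi/3) = 1/2
Step 5: Re(z^4) = 1296 * 1/2 = 648

648


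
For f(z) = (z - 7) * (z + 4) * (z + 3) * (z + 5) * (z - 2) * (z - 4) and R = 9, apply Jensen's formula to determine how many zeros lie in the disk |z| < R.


Jensen's formula: (1/2pi)*integral log|f(Re^it)|dt = log|f(0)| + sum_{|a_k|<R} log(R/|a_k|)
Step 1: f(0) = (-7) * 4 * 3 * 5 * (-2) * (-4) = -3360
Step 2: log|f(0)| = log|7| + log|-4| + log|-3| + log|-5| + log|2| + log|4| = 8.1197
Step 3: Zeros inside |z| < 9: 7, -4, -3, -5, 2, 4
Step 4: Jensen sum = log(9/7) + log(9/4) + log(9/3) + log(9/5) + log(9/2) + log(9/4) = 5.0637
Step 5: n(R) = number of terms in the Jensen sum = count of zeros inside |z| < 9 = 6

6


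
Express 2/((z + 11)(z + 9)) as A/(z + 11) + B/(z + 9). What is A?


Step 1: Multiply both sides by (z + 11) and set z = -11
Step 2: A = 2 / (-11 + 9)
Step 3: A = 2 / (-2)
Step 4: A = -1

-1


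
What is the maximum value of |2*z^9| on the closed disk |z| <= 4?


Step 1: On |z| = 4, |f(z)| = 2 * |z|^9 = 2 * 4^9
Step 2: By maximum modulus principle, maximum is on boundary.
Step 3: Maximum = 2 * 262144 = 524288

524288


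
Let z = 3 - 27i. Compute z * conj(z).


Step 1: conj(z) = 3 + 27i
Step 2: z * conj(z) = 3^2 + (-27)^2
Step 3: = 9 + 729 = 738

738


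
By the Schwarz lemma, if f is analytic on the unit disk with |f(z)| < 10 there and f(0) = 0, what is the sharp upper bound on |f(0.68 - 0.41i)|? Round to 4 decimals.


Step 1: g = f/10 maps D -> D with g(0) = 0, so by the Schwarz lemma |g(z)| <= |z|, i.e. |f(z)| <= 10|z|; this is sharp (f(z) = 10z).
Step 2: |z0|^2 = 0.68^2 + (-0.41)^2 = 0.6305
Step 3: |z0| = sqrt(0.6305) = 0.79404
Step 4: Best bound = 10 * |z0| = 10 * 0.79404 = 7.9404

7.9404


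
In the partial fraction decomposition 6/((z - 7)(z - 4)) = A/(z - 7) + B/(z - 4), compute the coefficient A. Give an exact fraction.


Step 1: Multiply both sides by (z - 7) and set z = 7
Step 2: A = 6 / (7 - 4)
Step 3: A = 6 / 3
Step 4: A = 2

2


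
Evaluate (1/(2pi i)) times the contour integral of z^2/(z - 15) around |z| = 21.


Step 1: f(z) = z^2, a = 15 is inside |z| = 21
Step 2: By Cauchy integral formula: (1/(2pi*i)) * integral = f(a)
Step 3: f(15) = 15^2 = 225

225


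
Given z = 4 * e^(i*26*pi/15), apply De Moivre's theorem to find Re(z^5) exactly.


Step 1: By De Moivre's theorem, z^5 = 4^5 * e^(i*5*26*pi/15) = 1024 * (cos(26*pi/3) + i*sin(26*pi/3))
Step 2: |z|^5 = 4^5 = 1024
Step 3: Reduce the angle mod 2*pi: 26*pi/3 - 8*pi = 2*pi/3
Step 4: cos(2*pi/3) = -1/2
Step 5: Re(z^5) = 1024 * (-1/2) = -512

-512


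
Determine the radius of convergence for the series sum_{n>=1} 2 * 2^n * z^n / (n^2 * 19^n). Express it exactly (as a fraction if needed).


Step 1: General term a_n = 2 * 2^n / (n^2 * 19^n)
Step 2: By the root test, |a_n|^(1/n) = 2^(1/n) * 2 / (n^(2/n) * 19) -> 2/19 as n -> infinity (since 2^(1/n) -> 1 and n^(2/n) -> 1)
Step 3: R = 1/lim|a_n|^(1/n) = 19/2

19/2


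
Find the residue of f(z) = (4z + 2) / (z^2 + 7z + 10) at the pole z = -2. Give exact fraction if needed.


Step 1: Q(z) = z^2 + 7z + 10 = (z + 2)(z + 5)
Step 2: Q'(z) = 2z + 7
Step 3: Q'(-2) = 3, P(-2) = -6
Step 4: Res = P(-2)/Q'(-2) = -6/3 = -2

-2


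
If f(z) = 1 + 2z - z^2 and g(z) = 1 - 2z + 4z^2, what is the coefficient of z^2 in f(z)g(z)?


Step 1: z^2 term in f*g comes from: (1)*(4z^2) + (2z)*(-2z) + (-z^2)*(1)
Step 2: = 4 - 4 - 1
Step 3: = -1

-1


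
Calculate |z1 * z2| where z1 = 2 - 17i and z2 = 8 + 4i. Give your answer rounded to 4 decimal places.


Step 1: |z1| = sqrt(2^2 + (-17)^2) = sqrt(293)
Step 2: |z2| = sqrt(8^2 + 4^2) = sqrt(80)
Step 3: |z1*z2| = |z1|*|z2| = sqrt(293) * sqrt(80) = sqrt(293 * 80) = sqrt(23440)
Step 4: = 153.1013

153.1013


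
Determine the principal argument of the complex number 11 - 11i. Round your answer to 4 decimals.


Step 1: z = 11 - 11i
Step 2: arg(z) = atan2(-11, 11)
Step 3: arg(z) = -0.7854

-0.7854


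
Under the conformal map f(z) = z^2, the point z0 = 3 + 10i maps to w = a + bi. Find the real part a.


Step 1: z0 = 3 + 10i
Step 2: z0^2 = 3^2 - 10^2 + 60i
Step 3: real part = 9 - 100 = -91

-91


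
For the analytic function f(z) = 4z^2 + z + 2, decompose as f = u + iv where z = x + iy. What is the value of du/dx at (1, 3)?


Step 1: f(z) = 4(x+iy)^2 + (x+iy) + 2
Step 2: u = 4(x^2 - y^2) + x + 2
Step 3: u_x = 8x + 1
Step 4: At (1, 3): u_x = 8 + 1 = 9

9


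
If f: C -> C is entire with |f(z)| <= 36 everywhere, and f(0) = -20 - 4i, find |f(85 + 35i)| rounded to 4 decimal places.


Step 1: By Liouville's theorem, a bounded entire function is constant.
Step 2: f(z) = f(0) = -20 - 4i for all z.
Step 3: |f(w)| = |-20 - 4i| = sqrt(400 + 16)
Step 4: = 20.3961

20.3961


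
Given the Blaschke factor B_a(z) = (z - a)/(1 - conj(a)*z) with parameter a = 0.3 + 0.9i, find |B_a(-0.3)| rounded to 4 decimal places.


Step 1: Numerator z0 - a = -0.3 - (0.3 + 0.9i) = -0.6 - 0.9i
Step 2: Denominator 1 - conj(a)*z0 = 1 - (0.3 - 0.9i)*(-0.3) = 1.09 - 0.27i
Step 3: |z0 - a|^2 = (-0.6)^2 + (-0.9)^2 = 1.17; |1 - conj(a)*z0|^2 = 1.09^2 + (-0.27)^2 = 1.261
Step 4: |B_a(-0.3)| = sqrt(1.17 / 1.261) = sqrt(0.927835)
Step 5: = 0.9632

0.9632


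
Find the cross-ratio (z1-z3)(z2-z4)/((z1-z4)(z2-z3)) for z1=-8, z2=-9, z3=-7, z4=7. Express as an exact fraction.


Step 1: (z1-z3)(z2-z4) = (-1) * (-16) = 16
Step 2: (z1-z4)(z2-z3) = (-15) * (-2) = 30
Step 3: Cross-ratio = 16/30 = 8/15

8/15


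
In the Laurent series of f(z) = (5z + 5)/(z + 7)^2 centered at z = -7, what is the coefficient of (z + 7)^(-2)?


Step 1: Write the numerator in powers of (z + 7): 5z + 5 = 5(z + 7) + (5*(-7) + 5) = 5(z + 7) - 30
Step 2: Divide by (z + 7)^2: f(z) = -30(z + 7)^(-2) + 5(z + 7)^(-1)
Step 3: This finite sum is the Laurent series of f about z = -7.
Step 4: Coefficient of (z + 7)^(-2) = 5*(-7) + 5 = -30

-30


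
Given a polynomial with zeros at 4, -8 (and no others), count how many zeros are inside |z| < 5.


Step 1: Check each root:
  z = 4: |4| = 4 < 5
  z = -8: |-8| = 8 >= 5
Step 2: Count = 1

1


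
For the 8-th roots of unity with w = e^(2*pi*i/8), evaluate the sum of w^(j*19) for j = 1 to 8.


Step 1: The sum sum_{j=1}^{n} w^(k*j) equals n if n | k, else 0.
Step 2: Here n = 8, k = 19
Step 3: Does n divide k? 8 | 19 -> False
Step 4: Sum = 0

0


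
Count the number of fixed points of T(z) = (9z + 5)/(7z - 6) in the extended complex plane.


Step 1: Fixed points satisfy T(z) = z
Step 2: 7z^2 - 15z - 5 = 0
Step 3: Discriminant = (-15)^2 - 4*7*(-5) = 365
Step 4: Number of fixed points = 2

2


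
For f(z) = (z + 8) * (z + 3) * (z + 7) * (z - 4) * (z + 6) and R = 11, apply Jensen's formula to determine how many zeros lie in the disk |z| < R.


Jensen's formula: (1/2pi)*integral log|f(Re^it)|dt = log|f(0)| + sum_{|a_k|<R} log(R/|a_k|)
Step 1: f(0) = 8 * 3 * 7 * (-4) * 6 = -4032
Step 2: log|f(0)| = log|-8| + log|-3| + log|-7| + log|4| + log|-6| = 8.302
Step 3: Zeros inside |z| < 11: -8, -3, -7, 4, -6
Step 4: Jensen sum = log(11/8) + log(11/3) + log(11/7) + log(11/4) + log(11/6) = 3.6875
Step 5: n(R) = number of terms in the Jensen sum = count of zeros inside |z| < 11 = 5

5


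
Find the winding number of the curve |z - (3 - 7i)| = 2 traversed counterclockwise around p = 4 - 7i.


Step 1: Center c = (3, -7), radius = 2
Step 2: |p - c|^2 = 1^2 + 0^2 = 1
Step 3: r^2 = 4
Step 4: |p-c| < r so winding number = 1

1


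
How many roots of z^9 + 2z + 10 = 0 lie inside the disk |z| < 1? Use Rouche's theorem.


Step 1: On |z| = 1 the three terms have sizes |z^9| = 1^9 = 1, |2z| = 2*1 = 2, |10| = 10
Step 2: The dominant term is g(z) = 10; let h(z) = z^9 + 2z so f = g + h
Step 3: On |z| = 1: |g| = 10 and |h| <= 1 + 2 = 3
Step 4: Since 10 > 3, |h| < |g| on |z| = 1, so by Rouche f has the same number of zeros as g inside |z| < 1
Step 5: g(z) = 10 is a nonzero constant with no zeros inside |z| < 1. Answer = 0

0


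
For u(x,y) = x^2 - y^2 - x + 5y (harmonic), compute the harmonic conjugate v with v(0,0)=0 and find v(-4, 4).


Step 1: v_x = -u_y = 2y - 5
Step 2: v_y = u_x = 2x - 1
Step 3: v = 2xy - 5x - y + C
Step 4: v(0,0) = 0 => C = 0
Step 5: v(-4, 4) = -16

-16


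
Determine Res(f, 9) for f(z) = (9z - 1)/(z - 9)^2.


Step 1: Pole of order 2 at z = 9
Step 2: Res = lim d/dz [(z - 9)^2 * f(z)] as z -> 9
Step 3: (z - 9)^2 * f(z) = 9z - 1
Step 4: d/dz[9z - 1] = 9

9


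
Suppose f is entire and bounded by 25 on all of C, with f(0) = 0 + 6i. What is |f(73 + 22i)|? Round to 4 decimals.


Step 1: By Liouville's theorem, a bounded entire function is constant.
Step 2: f(z) = f(0) = 0 + 6i for all z.
Step 3: |f(w)| = |0 + 6i| = sqrt(0 + 36)
Step 4: = 6.0

6.0


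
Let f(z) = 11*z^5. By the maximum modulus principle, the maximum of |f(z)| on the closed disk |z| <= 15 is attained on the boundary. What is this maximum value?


Step 1: On |z| = 15, |f(z)| = 11 * |z|^5 = 11 * 15^5
Step 2: By maximum modulus principle, maximum is on boundary.
Step 3: Maximum = 11 * 759375 = 8353125

8353125


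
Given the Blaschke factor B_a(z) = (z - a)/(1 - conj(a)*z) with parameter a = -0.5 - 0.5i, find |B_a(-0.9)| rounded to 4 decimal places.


Step 1: Numerator z0 - a = -0.9 - (-0.5 - 0.5i) = -0.4 + 0.5i
Step 2: Denominator 1 - conj(a)*z0 = 1 - (-0.5 + 0.5i)*(-0.9) = 0.55 + 0.45i
Step 3: |z0 - a|^2 = (-0.4)^2 + 0.5^2 = 0.41; |1 - conj(a)*z0|^2 = 0.55^2 + 0.45^2 = 0.505
Step 4: |B_a(-0.9)| = sqrt(0.41 / 0.505) = sqrt(0.811881)
Step 5: = 0.901

0.901


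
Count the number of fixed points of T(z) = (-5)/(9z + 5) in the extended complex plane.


Step 1: Fixed points satisfy T(z) = z
Step 2: 9z^2 + 5z + 5 = 0
Step 3: Discriminant = 5^2 - 4*9*5 = -155
Step 4: Number of fixed points = 2

2


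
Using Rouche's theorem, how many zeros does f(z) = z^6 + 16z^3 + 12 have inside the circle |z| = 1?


Step 1: On |z| = 1 the three terms have sizes |z^6| = 1^6 = 1, |16z^3| = 16*1^3 = 16, |12| = 12
Step 2: The dominant term is g(z) = 16z^3; let h(z) = z^6 + 12 so f = g + h
Step 3: On |z| = 1: |g| = 16 and |h| <= 1 + 12 = 13
Step 4: Since 16 > 13, |h| < |g| on |z| = 1, so by Rouche f has the same number of zeros as g inside |z| < 1
Step 5: g(z) = 16z^3 has 3 zeros (at the origin, multiplicity 3) inside |z| < 1. Answer = 3

3


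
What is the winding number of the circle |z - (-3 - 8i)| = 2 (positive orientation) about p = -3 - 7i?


Step 1: Center c = (-3, -8), radius = 2
Step 2: |p - c|^2 = 0^2 + 1^2 = 1
Step 3: r^2 = 4
Step 4: |p-c| < r so winding number = 1

1


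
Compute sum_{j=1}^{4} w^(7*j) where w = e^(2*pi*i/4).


Step 1: The sum sum_{j=1}^{n} w^(k*j) equals n if n | k, else 0.
Step 2: Here n = 4, k = 7
Step 3: Does n divide k? 4 | 7 -> False
Step 4: Sum = 0

0


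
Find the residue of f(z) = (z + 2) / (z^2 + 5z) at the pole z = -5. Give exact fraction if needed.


Step 1: Q(z) = z^2 + 5z = (z + 5)(z)
Step 2: Q'(z) = 2z + 5
Step 3: Q'(-5) = -5, P(-5) = -3
Step 4: Res = P(-5)/Q'(-5) = -3/(-5) = 3/5

3/5


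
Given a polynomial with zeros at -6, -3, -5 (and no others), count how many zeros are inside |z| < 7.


Step 1: Check each root:
  z = -6: |-6| = 6 < 7
  z = -3: |-3| = 3 < 7
  z = -5: |-5| = 5 < 7
Step 2: Count = 3

3


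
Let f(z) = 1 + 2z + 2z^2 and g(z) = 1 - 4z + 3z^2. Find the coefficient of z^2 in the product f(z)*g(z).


Step 1: z^2 term in f*g comes from: (1)*(3z^2) + (2z)*(-4z) + (2z^2)*(1)
Step 2: = 3 - 8 + 2
Step 3: = -3

-3


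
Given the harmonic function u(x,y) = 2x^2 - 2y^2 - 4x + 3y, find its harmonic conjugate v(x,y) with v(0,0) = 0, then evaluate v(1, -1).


Step 1: v_x = -u_y = 4y - 3
Step 2: v_y = u_x = 4x - 4
Step 3: v = 4xy - 3x - 4y + C
Step 4: v(0,0) = 0 => C = 0
Step 5: v(1, -1) = -3

-3


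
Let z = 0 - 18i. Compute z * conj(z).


Step 1: conj(z) = 0 + 18i
Step 2: z * conj(z) = 0^2 + (-18)^2
Step 3: = 0 + 324 = 324

324


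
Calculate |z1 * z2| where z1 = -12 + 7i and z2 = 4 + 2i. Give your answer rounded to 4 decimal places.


Step 1: |z1| = sqrt((-12)^2 + 7^2) = sqrt(193)
Step 2: |z2| = sqrt(4^2 + 2^2) = sqrt(20)
Step 3: |z1*z2| = |z1|*|z2| = sqrt(193) * sqrt(20) = sqrt(193 * 20) = sqrt(3860)
Step 4: = 62.1289

62.1289


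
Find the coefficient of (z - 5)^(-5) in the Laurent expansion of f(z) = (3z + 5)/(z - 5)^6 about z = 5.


Step 1: Write the numerator in powers of (z - 5): 3z + 5 = 3(z - 5) + (3*5 + 5) = 3(z - 5) + 20
Step 2: Divide by (z - 5)^6: f(z) = 20(z - 5)^(-6) + 3(z - 5)^(-5)
Step 3: This finite sum is the Laurent series of f about z = 5.
Step 4: Coefficient of (z - 5)^(-5) = coefficient of (z - 5) in the re-centred numerator = 3

3


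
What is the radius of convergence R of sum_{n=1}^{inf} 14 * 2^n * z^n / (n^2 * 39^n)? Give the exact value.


Step 1: General term a_n = 14 * 2^n / (n^2 * 39^n)
Step 2: By the root test, |a_n|^(1/n) = 14^(1/n) * 2 / (n^(2/n) * 39) -> 2/39 as n -> infinity (since 14^(1/n) -> 1 and n^(2/n) -> 1)
Step 3: R = 1/lim|a_n|^(1/n) = 39/2

39/2


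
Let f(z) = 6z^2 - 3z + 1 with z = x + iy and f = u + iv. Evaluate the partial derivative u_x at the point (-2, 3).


Step 1: f(z) = 6(x+iy)^2 - 3(x+iy) + 1
Step 2: u = 6(x^2 - y^2) - 3x + 1
Step 3: u_x = 12x - 3
Step 4: At (-2, 3): u_x = -24 - 3 = -27

-27


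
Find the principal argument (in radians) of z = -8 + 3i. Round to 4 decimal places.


Step 1: z = -8 + 3i
Step 2: arg(z) = atan2(3, -8)
Step 3: arg(z) = 2.7828

2.7828


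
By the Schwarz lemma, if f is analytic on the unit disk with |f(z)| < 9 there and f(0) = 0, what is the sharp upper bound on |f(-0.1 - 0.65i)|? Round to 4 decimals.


Step 1: g = f/9 maps D -> D with g(0) = 0, so by the Schwarz lemma |g(z)| <= |z|, i.e. |f(z)| <= 9|z|; this is sharp (f(z) = 9z).
Step 2: |z0|^2 = (-0.1)^2 + (-0.65)^2 = 0.4325
Step 3: |z0| = sqrt(0.4325) = 0.657647
Step 4: Best bound = 9 * |z0| = 9 * 0.657647 = 5.9188

5.9188


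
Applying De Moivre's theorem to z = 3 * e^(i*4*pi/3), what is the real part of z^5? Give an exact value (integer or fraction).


Step 1: By De Moivre's theorem, z^5 = 3^5 * e^(i*5*4*pi/3) = 243 * (cos(20*pi/3) + i*sin(20*pi/3))
Step 2: |z|^5 = 3^5 = 243
Step 3: Reduce the angle mod 2*pi: 20*pi/3 - 6*pi = 2*pi/3
Step 4: cos(2*pi/3) = -1/2
Step 5: Re(z^5) = 243 * (-1/2) = -243/2

-243/2


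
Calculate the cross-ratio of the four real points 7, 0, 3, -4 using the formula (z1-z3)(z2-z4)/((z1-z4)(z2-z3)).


Step 1: (z1-z3)(z2-z4) = 4 * 4 = 16
Step 2: (z1-z4)(z2-z3) = 11 * (-3) = -33
Step 3: Cross-ratio = -16/33 = -16/33

-16/33


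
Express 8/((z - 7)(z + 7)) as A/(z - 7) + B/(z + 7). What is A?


Step 1: Multiply both sides by (z - 7) and set z = 7
Step 2: A = 8 / (7 + 7)
Step 3: A = 8 / 14
Step 4: A = 4/7

4/7


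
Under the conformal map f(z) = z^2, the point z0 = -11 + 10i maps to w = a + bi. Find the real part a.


Step 1: z0 = -11 + 10i
Step 2: z0^2 = (-11)^2 - 10^2 - 220i
Step 3: real part = 121 - 100 = 21

21


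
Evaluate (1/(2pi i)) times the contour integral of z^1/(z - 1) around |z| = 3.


Step 1: f(z) = z^1, a = 1 is inside |z| = 3
Step 2: By Cauchy integral formula: (1/(2pi*i)) * integral = f(a)
Step 3: f(1) = 1^1 = 1

1


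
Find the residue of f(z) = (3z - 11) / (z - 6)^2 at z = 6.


Step 1: Pole of order 2 at z = 6
Step 2: Res = lim d/dz [(z - 6)^2 * f(z)] as z -> 6
Step 3: (z - 6)^2 * f(z) = 3z - 11
Step 4: d/dz[3z - 11] = 3

3


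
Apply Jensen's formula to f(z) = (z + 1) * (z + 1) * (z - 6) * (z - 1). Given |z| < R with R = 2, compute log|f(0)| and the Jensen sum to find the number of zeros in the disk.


Jensen's formula: (1/2pi)*integral log|f(Re^it)|dt = log|f(0)| + sum_{|a_k|<R} log(R/|a_k|)
Step 1: f(0) = 1 * 1 * (-6) * (-1) = 6
Step 2: log|f(0)| = log|-1| + log|-1| + log|6| + log|1| = 1.7918
Step 3: Zeros inside |z| < 2: -1, -1, 1
Step 4: Jensen sum = log(2/1) + log(2/1) + log(2/1) = 2.0794
Step 5: n(R) = number of terms in the Jensen sum = count of zeros inside |z| < 2 = 3

3


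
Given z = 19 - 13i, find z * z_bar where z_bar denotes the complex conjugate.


Step 1: conj(z) = 19 + 13i
Step 2: z * conj(z) = 19^2 + (-13)^2
Step 3: = 361 + 169 = 530

530


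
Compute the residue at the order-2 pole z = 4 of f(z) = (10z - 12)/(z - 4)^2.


Step 1: Pole of order 2 at z = 4
Step 2: Res = lim d/dz [(z - 4)^2 * f(z)] as z -> 4
Step 3: (z - 4)^2 * f(z) = 10z - 12
Step 4: d/dz[10z - 12] = 10

10


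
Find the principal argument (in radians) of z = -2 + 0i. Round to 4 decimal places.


Step 1: z = -2 + 0i
Step 2: arg(z) = atan2(0, -2)
Step 3: arg(z) = 3.1416

3.1416


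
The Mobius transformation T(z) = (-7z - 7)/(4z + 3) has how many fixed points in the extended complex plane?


Step 1: Fixed points satisfy T(z) = z
Step 2: 4z^2 + 10z + 7 = 0
Step 3: Discriminant = 10^2 - 4*4*7 = -12
Step 4: Number of fixed points = 2

2


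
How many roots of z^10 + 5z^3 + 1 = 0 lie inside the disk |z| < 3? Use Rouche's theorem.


Step 1: On |z| = 3 the three terms have sizes |z^10| = 3^10 = 59049, |5z^3| = 5*3^3 = 135, |1| = 1
Step 2: The dominant term is g(z) = z^10; let h(z) = 5z^3 + 1 so f = g + h
Step 3: On |z| = 3: |g| = 59049 and |h| <= 135 + 1 = 136
Step 4: Since 59049 > 136, |h| < |g| on |z| = 3, so by Rouche f has the same number of zeros as g inside |z| < 3
Step 5: g(z) = z^10 has 10 zeros (all at the origin) inside |z| < 3. Answer = 10

10


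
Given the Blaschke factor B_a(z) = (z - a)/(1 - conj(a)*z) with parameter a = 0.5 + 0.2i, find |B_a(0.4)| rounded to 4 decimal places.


Step 1: Numerator z0 - a = 0.4 - (0.5 + 0.2i) = -0.1 - 0.2i
Step 2: Denominator 1 - conj(a)*z0 = 1 - (0.5 - 0.2i)*0.4 = 0.8 + 0.08i
Step 3: |z0 - a|^2 = (-0.1)^2 + (-0.2)^2 = 0.05; |1 - conj(a)*z0|^2 = 0.8^2 + 0.08^2 = 0.6464
Step 4: |B_a(0.4)| = sqrt(0.05 / 0.6464) = sqrt(0.077351)
Step 5: = 0.2781

0.2781


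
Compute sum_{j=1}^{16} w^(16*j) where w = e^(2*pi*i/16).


Step 1: The sum sum_{j=1}^{n} w^(k*j) equals n if n | k, else 0.
Step 2: Here n = 16, k = 16
Step 3: Does n divide k? 16 | 16 -> True
Step 4: Sum = 16

16


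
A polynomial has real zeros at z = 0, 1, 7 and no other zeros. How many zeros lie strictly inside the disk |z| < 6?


Step 1: Check each root:
  z = 0: |0| = 0 < 6
  z = 1: |1| = 1 < 6
  z = 7: |7| = 7 >= 6
Step 2: Count = 2

2


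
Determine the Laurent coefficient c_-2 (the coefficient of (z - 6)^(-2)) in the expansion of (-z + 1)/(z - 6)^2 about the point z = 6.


Step 1: Write the numerator in powers of (z - 6): -z + 1 = -(z - 6) + (-1*6 + 1) = -(z - 6) - 5
Step 2: Divide by (z - 6)^2: f(z) = -5(z - 6)^(-2) - (z - 6)^(-1)
Step 3: This finite sum is the Laurent series of f about z = 6.
Step 4: Coefficient of (z - 6)^(-2) = -1*6 + 1 = -5

-5
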